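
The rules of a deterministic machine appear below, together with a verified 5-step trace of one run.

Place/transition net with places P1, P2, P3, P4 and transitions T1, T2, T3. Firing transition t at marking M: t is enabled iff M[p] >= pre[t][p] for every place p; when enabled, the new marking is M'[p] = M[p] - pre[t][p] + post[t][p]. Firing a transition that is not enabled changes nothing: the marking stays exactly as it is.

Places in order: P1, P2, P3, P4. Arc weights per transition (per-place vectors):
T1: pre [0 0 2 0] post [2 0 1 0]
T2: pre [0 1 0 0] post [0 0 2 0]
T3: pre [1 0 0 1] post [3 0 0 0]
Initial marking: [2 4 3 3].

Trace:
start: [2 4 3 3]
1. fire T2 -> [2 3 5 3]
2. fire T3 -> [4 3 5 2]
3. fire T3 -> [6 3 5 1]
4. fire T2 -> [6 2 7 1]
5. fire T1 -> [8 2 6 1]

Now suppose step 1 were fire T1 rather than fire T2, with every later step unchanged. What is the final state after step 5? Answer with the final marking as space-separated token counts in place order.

(re-executing from step 1 with the substitution; state before step 1: [2 4 3 3])
1. fire T1 -> [4 4 2 3]
2. fire T3 -> [6 4 2 2]
3. fire T3 -> [8 4 2 1]
4. fire T2 -> [8 3 4 1]
5. fire T1 -> [10 3 3 1]

10 3 3 1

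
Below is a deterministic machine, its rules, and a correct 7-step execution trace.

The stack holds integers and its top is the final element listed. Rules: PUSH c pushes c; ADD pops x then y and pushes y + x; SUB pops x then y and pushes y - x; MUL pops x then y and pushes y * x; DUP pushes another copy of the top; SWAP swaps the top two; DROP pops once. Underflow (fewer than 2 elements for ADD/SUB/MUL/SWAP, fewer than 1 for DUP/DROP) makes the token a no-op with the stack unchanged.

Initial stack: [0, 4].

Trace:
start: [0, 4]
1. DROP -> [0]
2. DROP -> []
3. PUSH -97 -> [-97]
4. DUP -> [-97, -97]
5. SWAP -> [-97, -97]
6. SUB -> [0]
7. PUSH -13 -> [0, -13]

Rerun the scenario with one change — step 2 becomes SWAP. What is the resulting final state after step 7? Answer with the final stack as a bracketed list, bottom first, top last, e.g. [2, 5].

[0, 0, -13]

(re-executing from step 2 with the substitution; state before step 2: [0])
2. SWAP -> [0]
3. PUSH -97 -> [0, -97]
4. DUP -> [0, -97, -97]
5. SWAP -> [0, -97, -97]
6. SUB -> [0, 0]
7. PUSH -13 -> [0, 0, -13]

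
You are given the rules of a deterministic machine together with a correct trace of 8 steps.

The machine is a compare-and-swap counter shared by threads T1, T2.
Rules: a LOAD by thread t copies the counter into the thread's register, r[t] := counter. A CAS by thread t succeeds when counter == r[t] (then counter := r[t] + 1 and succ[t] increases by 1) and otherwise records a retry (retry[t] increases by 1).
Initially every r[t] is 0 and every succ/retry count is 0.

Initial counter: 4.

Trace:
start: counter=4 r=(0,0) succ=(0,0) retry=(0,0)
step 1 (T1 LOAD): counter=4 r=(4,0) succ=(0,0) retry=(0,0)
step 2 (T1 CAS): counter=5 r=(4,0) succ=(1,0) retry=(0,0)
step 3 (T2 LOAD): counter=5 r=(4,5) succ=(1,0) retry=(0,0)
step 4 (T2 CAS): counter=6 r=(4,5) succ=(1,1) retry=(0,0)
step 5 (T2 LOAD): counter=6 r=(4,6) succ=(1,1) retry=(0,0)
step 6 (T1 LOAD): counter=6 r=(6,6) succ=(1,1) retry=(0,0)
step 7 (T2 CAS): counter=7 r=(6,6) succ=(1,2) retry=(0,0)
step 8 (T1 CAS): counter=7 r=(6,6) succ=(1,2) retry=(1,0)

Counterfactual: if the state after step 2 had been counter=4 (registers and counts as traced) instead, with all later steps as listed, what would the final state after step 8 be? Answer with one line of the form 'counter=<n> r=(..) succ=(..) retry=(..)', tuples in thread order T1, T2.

counter=6 r=(5,5) succ=(1,2) retry=(1,0)

state after step 2 := counter=4 r=(4,0) succ=(1,0) retry=(0,0)
step 3 (T2 LOAD): counter=4 r=(4,4) succ=(1,0) retry=(0,0)
step 4 (T2 CAS): counter=5 r=(4,4) succ=(1,1) retry=(0,0)
step 5 (T2 LOAD): counter=5 r=(4,5) succ=(1,1) retry=(0,0)
step 6 (T1 LOAD): counter=5 r=(5,5) succ=(1,1) retry=(0,0)
step 7 (T2 CAS): counter=6 r=(5,5) succ=(1,2) retry=(0,0)
step 8 (T1 CAS): counter=6 r=(5,5) succ=(1,2) retry=(1,0)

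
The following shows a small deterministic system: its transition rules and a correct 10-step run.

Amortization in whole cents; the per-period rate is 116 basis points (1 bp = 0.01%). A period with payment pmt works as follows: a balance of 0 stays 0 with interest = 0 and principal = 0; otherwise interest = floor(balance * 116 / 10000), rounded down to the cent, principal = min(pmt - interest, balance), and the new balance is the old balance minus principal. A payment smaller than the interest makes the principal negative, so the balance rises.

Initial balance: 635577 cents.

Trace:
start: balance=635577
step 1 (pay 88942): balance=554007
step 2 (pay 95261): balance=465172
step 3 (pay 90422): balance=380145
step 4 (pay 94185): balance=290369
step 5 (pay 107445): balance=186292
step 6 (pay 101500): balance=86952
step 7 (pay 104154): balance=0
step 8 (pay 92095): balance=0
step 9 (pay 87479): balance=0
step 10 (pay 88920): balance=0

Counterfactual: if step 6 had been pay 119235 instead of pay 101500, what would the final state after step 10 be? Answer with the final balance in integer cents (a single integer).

(re-executing from step 6 with the substitution; state before step 6: balance=186292)
step 6 (pay 119235): balance=69217
step 7 (pay 104154): balance=0
step 8 (pay 92095): balance=0
step 9 (pay 87479): balance=0
step 10 (pay 88920): balance=0

0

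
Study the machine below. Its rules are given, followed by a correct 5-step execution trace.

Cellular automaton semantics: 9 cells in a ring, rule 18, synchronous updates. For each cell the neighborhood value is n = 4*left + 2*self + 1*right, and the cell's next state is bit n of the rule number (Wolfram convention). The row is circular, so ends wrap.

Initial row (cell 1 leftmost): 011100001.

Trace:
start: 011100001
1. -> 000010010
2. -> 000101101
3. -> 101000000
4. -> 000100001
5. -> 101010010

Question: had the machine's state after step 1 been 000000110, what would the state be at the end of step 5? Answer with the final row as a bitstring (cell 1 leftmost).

100010000

state after step 1 := 000000110
2. -> 000001001
3. -> 100010110
4. -> 010100000
5. -> 100010000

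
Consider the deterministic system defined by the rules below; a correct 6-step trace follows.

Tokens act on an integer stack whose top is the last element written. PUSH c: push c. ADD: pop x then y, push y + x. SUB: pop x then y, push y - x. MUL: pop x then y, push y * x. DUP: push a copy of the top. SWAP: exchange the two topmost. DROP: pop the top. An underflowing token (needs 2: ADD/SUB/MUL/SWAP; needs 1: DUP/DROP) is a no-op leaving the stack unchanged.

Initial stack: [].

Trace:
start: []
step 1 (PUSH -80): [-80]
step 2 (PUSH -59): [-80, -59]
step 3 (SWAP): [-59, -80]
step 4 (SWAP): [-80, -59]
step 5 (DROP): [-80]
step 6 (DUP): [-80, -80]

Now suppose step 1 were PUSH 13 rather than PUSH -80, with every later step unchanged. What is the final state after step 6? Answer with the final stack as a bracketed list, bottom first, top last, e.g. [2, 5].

(re-executing from step 1 with the substitution; state before step 1: [])
step 1 (PUSH 13): [13]
step 2 (PUSH -59): [13, -59]
step 3 (SWAP): [-59, 13]
step 4 (SWAP): [13, -59]
step 5 (DROP): [13]
step 6 (DUP): [13, 13]

[13, 13]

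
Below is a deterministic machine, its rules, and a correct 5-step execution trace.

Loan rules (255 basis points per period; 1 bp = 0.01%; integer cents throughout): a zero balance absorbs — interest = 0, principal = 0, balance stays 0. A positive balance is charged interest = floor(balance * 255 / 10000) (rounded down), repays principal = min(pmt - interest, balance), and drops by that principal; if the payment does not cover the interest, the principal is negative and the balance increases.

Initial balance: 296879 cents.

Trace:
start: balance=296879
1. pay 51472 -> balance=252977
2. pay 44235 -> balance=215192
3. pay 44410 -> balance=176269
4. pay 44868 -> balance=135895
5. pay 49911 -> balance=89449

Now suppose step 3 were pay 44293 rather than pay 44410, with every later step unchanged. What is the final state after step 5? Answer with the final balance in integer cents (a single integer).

(re-executing from step 3 with the substitution; state before step 3: balance=215192)
3. pay 44293 -> balance=176386
4. pay 44868 -> balance=136015
5. pay 49911 -> balance=89572

89572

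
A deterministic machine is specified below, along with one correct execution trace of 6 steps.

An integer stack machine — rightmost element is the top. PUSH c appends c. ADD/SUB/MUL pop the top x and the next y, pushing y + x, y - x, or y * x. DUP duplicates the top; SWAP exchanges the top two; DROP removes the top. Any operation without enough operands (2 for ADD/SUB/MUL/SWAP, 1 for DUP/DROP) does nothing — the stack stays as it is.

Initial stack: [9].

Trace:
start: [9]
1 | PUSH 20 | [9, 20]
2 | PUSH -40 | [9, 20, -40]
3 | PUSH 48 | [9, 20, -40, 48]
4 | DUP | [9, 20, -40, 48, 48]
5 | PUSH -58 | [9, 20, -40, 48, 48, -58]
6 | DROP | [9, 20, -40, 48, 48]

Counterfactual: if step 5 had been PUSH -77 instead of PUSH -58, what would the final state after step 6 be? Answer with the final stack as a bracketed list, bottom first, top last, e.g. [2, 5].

[9, 20, -40, 48, 48]

(re-executing from step 5 with the substitution; state before step 5: [9, 20, -40, 48, 48])
5 | PUSH -77 | [9, 20, -40, 48, 48, -77]
6 | DROP | [9, 20, -40, 48, 48]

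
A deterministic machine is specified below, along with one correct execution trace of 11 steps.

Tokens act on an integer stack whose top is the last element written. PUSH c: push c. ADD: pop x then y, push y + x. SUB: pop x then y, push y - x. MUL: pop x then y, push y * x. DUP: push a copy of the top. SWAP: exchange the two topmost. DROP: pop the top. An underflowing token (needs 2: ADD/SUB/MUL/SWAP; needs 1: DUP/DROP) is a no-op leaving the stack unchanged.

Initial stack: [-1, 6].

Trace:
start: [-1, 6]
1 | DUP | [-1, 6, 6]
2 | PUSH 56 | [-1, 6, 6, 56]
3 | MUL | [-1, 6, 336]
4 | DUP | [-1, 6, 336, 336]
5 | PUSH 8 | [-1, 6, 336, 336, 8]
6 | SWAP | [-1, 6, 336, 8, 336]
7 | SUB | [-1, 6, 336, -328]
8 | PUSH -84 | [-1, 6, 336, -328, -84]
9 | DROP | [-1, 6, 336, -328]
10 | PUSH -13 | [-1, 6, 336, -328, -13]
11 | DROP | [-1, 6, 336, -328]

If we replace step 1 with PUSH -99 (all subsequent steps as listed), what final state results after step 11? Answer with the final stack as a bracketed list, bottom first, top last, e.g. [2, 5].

(re-executing from step 1 with the substitution; state before step 1: [-1, 6])
1 | PUSH -99 | [-1, 6, -99]
2 | PUSH 56 | [-1, 6, -99, 56]
3 | MUL | [-1, 6, -5544]
4 | DUP | [-1, 6, -5544, -5544]
5 | PUSH 8 | [-1, 6, -5544, -5544, 8]
6 | SWAP | [-1, 6, -5544, 8, -5544]
7 | SUB | [-1, 6, -5544, 5552]
8 | PUSH -84 | [-1, 6, -5544, 5552, -84]
9 | DROP | [-1, 6, -5544, 5552]
10 | PUSH -13 | [-1, 6, -5544, 5552, -13]
11 | DROP | [-1, 6, -5544, 5552]

[-1, 6, -5544, 5552]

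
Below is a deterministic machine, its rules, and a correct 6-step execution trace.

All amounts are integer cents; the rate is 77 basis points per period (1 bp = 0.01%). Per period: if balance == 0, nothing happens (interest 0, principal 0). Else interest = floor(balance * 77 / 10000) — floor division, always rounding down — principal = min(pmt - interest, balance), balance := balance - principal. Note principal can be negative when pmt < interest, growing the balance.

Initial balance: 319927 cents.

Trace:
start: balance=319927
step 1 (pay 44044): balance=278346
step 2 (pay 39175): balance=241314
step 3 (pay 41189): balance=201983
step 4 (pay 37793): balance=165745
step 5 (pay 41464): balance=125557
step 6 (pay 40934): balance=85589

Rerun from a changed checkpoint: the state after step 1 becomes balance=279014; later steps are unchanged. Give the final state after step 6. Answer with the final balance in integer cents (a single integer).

86283

state after step 1 := balance=279014
step 2 (pay 39175): balance=241987
step 3 (pay 41189): balance=202661
step 4 (pay 37793): balance=166428
step 5 (pay 41464): balance=126245
step 6 (pay 40934): balance=86283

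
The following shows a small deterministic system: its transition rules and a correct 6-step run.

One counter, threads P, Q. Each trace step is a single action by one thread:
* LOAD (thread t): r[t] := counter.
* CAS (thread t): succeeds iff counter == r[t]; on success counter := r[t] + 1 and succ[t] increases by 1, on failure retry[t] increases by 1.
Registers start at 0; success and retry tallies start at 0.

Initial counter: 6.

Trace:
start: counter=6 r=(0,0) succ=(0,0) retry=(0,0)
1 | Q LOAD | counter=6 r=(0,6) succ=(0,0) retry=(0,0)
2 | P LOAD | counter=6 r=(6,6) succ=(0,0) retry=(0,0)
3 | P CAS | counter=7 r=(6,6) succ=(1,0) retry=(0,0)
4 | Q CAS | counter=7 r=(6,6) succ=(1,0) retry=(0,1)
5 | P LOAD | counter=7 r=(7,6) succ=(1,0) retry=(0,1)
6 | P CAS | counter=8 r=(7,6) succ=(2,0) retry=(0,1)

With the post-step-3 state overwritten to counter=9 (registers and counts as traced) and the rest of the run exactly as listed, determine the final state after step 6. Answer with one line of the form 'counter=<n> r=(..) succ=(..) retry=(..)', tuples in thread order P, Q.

counter=10 r=(9,6) succ=(2,0) retry=(0,1)

state after step 3 := counter=9 r=(6,6) succ=(1,0) retry=(0,0)
4 | Q CAS | counter=9 r=(6,6) succ=(1,0) retry=(0,1)
5 | P LOAD | counter=9 r=(9,6) succ=(1,0) retry=(0,1)
6 | P CAS | counter=10 r=(9,6) succ=(2,0) retry=(0,1)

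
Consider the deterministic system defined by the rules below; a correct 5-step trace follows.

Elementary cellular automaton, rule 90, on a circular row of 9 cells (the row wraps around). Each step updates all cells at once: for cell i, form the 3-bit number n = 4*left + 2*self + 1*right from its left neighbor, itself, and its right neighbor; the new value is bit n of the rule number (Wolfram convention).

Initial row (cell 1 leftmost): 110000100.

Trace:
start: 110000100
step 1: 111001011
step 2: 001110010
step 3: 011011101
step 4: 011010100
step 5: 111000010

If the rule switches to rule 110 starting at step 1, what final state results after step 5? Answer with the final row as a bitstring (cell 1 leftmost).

(re-executing steps 1..5 under rule 110; state before step 1: 110000100)
step 1: 110001101
step 2: 010011111
step 3: 110110001
step 4: 011110011
step 5: 110010111

110010111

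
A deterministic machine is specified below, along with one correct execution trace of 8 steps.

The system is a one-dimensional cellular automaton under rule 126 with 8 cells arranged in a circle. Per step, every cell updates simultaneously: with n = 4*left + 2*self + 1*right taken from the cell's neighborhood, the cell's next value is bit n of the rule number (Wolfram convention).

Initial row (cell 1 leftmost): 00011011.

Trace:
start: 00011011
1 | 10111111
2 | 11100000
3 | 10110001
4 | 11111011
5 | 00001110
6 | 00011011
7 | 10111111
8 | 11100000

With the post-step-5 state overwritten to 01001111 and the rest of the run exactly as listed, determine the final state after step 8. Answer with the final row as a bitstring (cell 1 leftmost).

10011001

state after step 5 := 01001111
6 | 11111001
7 | 00001111
8 | 10011001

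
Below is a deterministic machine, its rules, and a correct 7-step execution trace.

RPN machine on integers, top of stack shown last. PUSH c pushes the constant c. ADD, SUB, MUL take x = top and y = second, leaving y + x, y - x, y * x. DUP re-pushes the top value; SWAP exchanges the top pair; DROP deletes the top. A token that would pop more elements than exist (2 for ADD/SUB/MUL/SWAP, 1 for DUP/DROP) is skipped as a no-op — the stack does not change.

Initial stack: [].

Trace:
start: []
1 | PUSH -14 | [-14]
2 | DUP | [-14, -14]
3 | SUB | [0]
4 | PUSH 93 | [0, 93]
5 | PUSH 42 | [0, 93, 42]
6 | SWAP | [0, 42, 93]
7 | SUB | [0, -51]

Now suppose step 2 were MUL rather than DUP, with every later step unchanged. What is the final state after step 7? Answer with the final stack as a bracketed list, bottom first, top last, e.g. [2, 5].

(re-executing from step 2 with the substitution; state before step 2: [-14])
2 | MUL | [-14]
3 | SUB | [-14]
4 | PUSH 93 | [-14, 93]
5 | PUSH 42 | [-14, 93, 42]
6 | SWAP | [-14, 42, 93]
7 | SUB | [-14, -51]

[-14, -51]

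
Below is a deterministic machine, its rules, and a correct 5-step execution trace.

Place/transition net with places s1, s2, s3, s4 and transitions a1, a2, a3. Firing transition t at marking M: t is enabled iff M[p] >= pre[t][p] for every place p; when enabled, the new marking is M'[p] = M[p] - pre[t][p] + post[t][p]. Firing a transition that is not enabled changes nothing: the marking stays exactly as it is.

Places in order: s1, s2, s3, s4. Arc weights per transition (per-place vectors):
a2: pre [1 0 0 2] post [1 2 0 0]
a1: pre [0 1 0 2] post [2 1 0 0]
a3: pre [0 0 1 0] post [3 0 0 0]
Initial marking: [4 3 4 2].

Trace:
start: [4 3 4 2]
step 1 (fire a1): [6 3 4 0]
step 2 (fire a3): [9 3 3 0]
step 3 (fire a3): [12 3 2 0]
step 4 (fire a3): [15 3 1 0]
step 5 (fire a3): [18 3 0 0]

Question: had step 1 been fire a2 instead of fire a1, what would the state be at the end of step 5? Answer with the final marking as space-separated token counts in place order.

(re-executing from step 1 with the substitution; state before step 1: [4 3 4 2])
step 1 (fire a2): [4 5 4 0]
step 2 (fire a3): [7 5 3 0]
step 3 (fire a3): [10 5 2 0]
step 4 (fire a3): [13 5 1 0]
step 5 (fire a3): [16 5 0 0]

16 5 0 0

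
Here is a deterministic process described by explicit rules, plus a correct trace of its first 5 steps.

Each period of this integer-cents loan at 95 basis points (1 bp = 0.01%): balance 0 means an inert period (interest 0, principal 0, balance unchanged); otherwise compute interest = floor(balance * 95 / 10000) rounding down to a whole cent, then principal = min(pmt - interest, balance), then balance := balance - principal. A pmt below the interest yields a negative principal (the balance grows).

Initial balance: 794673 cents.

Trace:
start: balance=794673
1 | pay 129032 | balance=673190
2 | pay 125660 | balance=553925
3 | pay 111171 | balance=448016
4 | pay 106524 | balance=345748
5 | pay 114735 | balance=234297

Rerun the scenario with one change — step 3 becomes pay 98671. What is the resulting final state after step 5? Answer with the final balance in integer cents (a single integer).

247035

(re-executing from step 3 with the substitution; state before step 3: balance=553925)
3 | pay 98671 | balance=460516
4 | pay 106524 | balance=358366
5 | pay 114735 | balance=247035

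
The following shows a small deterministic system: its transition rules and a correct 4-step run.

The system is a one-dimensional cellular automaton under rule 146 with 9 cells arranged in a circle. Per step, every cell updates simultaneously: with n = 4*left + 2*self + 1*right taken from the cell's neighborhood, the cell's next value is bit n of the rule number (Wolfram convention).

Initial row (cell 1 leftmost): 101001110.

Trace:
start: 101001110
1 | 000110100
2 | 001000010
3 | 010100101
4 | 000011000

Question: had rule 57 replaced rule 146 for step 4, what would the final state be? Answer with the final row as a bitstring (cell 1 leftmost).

101010010

(re-executing step 4 under rule 57; state before step 4: 010100101)
4 | 101010010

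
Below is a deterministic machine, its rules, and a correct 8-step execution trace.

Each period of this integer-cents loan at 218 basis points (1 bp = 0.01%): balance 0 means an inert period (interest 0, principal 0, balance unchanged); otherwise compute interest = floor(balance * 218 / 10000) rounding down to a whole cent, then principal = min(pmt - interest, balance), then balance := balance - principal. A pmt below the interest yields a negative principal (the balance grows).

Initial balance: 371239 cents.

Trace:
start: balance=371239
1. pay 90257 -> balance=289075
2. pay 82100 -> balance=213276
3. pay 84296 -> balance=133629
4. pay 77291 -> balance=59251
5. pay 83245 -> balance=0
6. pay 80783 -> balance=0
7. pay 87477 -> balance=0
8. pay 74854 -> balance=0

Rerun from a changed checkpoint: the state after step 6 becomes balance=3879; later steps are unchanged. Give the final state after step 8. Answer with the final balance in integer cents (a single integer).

0

state after step 6 := balance=3879
7. pay 87477 -> balance=0
8. pay 74854 -> balance=0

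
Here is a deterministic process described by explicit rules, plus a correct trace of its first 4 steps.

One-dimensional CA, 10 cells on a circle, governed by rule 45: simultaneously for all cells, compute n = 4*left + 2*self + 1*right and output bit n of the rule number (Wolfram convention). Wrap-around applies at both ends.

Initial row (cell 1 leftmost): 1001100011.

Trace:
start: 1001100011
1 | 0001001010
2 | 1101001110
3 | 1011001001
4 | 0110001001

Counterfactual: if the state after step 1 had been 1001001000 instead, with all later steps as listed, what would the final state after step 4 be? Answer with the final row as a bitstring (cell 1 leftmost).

0001001000

state after step 1 := 1001001000
2 | 1001001010
3 | 1001001111
4 | 0001001000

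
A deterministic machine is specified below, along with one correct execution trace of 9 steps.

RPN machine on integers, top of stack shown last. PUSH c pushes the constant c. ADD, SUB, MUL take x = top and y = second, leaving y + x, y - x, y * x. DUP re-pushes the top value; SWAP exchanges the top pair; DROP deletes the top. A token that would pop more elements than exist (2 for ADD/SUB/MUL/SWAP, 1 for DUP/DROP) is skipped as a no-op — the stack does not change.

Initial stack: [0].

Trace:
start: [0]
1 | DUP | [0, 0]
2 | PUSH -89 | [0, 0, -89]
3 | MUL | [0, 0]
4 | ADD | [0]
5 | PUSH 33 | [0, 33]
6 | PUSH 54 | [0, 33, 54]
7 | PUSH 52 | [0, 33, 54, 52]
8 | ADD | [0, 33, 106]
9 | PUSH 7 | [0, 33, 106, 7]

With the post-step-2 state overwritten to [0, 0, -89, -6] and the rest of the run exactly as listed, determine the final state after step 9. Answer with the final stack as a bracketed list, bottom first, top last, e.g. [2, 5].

state after step 2 := [0, 0, -89, -6]
3 | MUL | [0, 0, 534]
4 | ADD | [0, 534]
5 | PUSH 33 | [0, 534, 33]
6 | PUSH 54 | [0, 534, 33, 54]
7 | PUSH 52 | [0, 534, 33, 54, 52]
8 | ADD | [0, 534, 33, 106]
9 | PUSH 7 | [0, 534, 33, 106, 7]

[0, 534, 33, 106, 7]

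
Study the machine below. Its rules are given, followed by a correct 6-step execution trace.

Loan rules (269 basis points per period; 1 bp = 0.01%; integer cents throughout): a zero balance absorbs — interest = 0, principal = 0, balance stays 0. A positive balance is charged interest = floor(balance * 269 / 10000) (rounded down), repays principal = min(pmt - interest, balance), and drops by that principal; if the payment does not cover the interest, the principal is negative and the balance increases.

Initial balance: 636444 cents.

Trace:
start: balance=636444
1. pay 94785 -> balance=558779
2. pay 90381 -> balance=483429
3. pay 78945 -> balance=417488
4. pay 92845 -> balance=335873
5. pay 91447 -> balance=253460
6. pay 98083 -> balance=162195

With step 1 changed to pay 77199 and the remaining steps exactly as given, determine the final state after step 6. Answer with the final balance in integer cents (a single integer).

(re-executing from step 1 with the substitution; state before step 1: balance=636444)
1. pay 77199 -> balance=576365
2. pay 90381 -> balance=501488
3. pay 78945 -> balance=436033
4. pay 92845 -> balance=354917
5. pay 91447 -> balance=273017
6. pay 98083 -> balance=182278

182278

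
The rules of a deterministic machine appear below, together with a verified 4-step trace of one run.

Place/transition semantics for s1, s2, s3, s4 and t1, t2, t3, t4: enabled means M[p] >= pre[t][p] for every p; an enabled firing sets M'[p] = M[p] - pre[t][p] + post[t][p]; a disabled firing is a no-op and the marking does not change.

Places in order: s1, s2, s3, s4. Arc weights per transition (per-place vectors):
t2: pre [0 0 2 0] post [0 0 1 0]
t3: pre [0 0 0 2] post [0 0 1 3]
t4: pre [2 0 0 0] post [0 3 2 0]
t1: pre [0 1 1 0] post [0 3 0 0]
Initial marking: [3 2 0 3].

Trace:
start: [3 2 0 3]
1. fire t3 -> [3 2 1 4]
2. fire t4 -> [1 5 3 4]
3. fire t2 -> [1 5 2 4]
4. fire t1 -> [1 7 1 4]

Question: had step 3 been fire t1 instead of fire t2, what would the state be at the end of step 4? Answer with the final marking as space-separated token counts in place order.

(re-executing from step 3 with the substitution; state before step 3: [1 5 3 4])
3. fire t1 -> [1 7 2 4]
4. fire t1 -> [1 9 1 4]

1 9 1 4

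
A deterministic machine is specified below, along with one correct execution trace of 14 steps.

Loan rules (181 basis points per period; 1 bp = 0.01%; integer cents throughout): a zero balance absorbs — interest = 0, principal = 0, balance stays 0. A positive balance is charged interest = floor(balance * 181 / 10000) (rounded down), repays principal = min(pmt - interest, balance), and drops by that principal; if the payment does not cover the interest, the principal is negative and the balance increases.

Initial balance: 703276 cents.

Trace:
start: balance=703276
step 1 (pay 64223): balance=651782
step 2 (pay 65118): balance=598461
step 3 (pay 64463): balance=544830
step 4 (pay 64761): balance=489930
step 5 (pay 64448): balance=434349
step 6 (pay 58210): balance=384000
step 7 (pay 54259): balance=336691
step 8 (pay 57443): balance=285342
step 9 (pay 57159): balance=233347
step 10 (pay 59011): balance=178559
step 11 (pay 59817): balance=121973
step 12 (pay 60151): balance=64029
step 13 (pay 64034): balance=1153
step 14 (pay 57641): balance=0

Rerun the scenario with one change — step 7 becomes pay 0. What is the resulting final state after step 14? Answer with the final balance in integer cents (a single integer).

(re-executing from step 7 with the substitution; state before step 7: balance=384000)
step 7 (pay 0): balance=390950
step 8 (pay 57443): balance=340583
step 9 (pay 57159): balance=289588
step 10 (pay 59011): balance=235818
step 11 (pay 59817): balance=180269
step 12 (pay 60151): balance=123380
step 13 (pay 64034): balance=61579
step 14 (pay 57641): balance=5052

5052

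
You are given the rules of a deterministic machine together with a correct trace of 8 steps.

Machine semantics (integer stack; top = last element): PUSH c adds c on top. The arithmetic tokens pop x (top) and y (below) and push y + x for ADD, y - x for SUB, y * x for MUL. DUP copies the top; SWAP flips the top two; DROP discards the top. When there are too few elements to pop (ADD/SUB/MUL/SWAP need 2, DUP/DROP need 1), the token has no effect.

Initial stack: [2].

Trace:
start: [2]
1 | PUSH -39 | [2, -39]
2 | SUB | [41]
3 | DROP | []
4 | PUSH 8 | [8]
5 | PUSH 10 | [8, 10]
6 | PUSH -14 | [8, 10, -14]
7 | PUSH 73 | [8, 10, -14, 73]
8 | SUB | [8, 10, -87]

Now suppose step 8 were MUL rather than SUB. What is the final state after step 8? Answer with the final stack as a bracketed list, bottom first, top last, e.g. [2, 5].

(re-executing from step 8 with the substitution; state before step 8: [8, 10, -14, 73])
8 | MUL | [8, 10, -1022]

[8, 10, -1022]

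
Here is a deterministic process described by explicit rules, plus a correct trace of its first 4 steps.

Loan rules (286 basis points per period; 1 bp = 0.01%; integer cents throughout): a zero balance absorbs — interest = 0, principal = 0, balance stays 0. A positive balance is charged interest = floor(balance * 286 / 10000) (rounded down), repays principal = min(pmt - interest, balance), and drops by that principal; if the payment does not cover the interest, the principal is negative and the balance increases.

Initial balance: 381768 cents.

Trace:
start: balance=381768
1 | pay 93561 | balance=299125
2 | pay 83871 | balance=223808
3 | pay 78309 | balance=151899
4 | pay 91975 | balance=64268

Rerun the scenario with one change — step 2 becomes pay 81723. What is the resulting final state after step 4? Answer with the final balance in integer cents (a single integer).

66541

(re-executing from step 2 with the substitution; state before step 2: balance=299125)
2 | pay 81723 | balance=225956
3 | pay 78309 | balance=154109
4 | pay 91975 | balance=66541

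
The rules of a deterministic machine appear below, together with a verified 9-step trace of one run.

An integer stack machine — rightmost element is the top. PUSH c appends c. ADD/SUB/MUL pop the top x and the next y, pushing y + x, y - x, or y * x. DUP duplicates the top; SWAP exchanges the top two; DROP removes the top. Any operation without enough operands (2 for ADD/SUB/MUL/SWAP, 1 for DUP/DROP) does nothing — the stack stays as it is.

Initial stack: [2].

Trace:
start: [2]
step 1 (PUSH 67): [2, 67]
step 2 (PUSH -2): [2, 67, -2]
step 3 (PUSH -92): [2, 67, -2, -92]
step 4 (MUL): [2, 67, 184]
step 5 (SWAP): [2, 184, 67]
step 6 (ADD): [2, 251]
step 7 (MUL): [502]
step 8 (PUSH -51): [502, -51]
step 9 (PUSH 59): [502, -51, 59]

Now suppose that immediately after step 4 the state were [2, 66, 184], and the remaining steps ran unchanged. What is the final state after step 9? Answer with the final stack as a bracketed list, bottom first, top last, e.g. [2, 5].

state after step 4 := [2, 66, 184]
step 5 (SWAP): [2, 184, 66]
step 6 (ADD): [2, 250]
step 7 (MUL): [500]
step 8 (PUSH -51): [500, -51]
step 9 (PUSH 59): [500, -51, 59]

[500, -51, 59]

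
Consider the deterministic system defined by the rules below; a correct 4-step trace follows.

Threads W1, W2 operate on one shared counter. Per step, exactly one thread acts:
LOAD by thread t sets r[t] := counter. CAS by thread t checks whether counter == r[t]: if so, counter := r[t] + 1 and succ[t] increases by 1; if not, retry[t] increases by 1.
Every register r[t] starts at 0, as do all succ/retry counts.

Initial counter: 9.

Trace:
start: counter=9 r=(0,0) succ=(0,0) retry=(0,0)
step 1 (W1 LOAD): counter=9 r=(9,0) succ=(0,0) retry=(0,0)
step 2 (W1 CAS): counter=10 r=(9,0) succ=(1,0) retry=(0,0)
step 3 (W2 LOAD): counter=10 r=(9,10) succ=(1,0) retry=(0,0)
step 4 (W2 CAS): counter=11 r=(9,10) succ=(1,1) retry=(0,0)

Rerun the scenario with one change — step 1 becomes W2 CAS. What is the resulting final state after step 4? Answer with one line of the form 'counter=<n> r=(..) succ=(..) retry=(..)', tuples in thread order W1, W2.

counter=10 r=(0,9) succ=(0,1) retry=(1,1)

(re-executing from step 1 with the substitution; state before step 1: counter=9 r=(0,0) succ=(0,0) retry=(0,0))
step 1 (W2 CAS): counter=9 r=(0,0) succ=(0,0) retry=(0,1)
step 2 (W1 CAS): counter=9 r=(0,0) succ=(0,0) retry=(1,1)
step 3 (W2 LOAD): counter=9 r=(0,9) succ=(0,0) retry=(1,1)
step 4 (W2 CAS): counter=10 r=(0,9) succ=(0,1) retry=(1,1)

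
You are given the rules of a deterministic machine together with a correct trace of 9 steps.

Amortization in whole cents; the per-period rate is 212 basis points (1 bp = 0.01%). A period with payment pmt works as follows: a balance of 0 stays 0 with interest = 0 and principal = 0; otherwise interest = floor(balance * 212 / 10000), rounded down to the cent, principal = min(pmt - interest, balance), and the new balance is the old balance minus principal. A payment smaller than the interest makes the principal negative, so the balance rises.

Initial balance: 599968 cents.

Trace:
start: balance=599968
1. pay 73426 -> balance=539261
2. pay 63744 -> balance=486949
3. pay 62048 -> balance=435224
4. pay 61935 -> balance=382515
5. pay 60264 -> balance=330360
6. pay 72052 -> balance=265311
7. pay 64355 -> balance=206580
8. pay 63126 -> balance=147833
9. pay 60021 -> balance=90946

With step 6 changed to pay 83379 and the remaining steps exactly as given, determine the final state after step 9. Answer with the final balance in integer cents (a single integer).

78883

(re-executing from step 6 with the substitution; state before step 6: balance=330360)
6. pay 83379 -> balance=253984
7. pay 64355 -> balance=195013
8. pay 63126 -> balance=136021
9. pay 60021 -> balance=78883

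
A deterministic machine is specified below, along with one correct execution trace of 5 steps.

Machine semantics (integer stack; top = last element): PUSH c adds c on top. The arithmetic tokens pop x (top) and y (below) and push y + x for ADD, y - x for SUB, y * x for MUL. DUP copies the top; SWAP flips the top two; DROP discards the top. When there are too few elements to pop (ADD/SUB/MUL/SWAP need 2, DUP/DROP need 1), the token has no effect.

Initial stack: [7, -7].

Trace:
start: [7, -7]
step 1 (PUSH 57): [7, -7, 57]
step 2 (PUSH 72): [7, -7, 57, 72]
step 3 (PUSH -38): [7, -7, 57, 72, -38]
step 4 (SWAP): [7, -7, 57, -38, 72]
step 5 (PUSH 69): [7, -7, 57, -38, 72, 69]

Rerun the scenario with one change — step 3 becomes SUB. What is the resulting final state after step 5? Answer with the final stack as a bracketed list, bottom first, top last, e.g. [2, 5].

(re-executing from step 3 with the substitution; state before step 3: [7, -7, 57, 72])
step 3 (SUB): [7, -7, -15]
step 4 (SWAP): [7, -15, -7]
step 5 (PUSH 69): [7, -15, -7, 69]

[7, -15, -7, 69]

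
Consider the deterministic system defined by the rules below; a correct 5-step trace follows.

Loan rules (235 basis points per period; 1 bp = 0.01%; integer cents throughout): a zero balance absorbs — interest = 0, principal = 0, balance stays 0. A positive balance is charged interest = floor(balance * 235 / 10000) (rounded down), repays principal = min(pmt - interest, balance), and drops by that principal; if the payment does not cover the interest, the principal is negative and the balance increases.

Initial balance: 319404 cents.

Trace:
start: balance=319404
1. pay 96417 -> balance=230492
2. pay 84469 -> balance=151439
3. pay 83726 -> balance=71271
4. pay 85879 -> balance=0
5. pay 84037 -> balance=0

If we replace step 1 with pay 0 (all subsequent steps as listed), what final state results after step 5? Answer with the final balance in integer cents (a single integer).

(re-executing from step 1 with the substitution; state before step 1: balance=319404)
1. pay 0 -> balance=326909
2. pay 84469 -> balance=250122
3. pay 83726 -> balance=172273
4. pay 85879 -> balance=90442
5. pay 84037 -> balance=8530

8530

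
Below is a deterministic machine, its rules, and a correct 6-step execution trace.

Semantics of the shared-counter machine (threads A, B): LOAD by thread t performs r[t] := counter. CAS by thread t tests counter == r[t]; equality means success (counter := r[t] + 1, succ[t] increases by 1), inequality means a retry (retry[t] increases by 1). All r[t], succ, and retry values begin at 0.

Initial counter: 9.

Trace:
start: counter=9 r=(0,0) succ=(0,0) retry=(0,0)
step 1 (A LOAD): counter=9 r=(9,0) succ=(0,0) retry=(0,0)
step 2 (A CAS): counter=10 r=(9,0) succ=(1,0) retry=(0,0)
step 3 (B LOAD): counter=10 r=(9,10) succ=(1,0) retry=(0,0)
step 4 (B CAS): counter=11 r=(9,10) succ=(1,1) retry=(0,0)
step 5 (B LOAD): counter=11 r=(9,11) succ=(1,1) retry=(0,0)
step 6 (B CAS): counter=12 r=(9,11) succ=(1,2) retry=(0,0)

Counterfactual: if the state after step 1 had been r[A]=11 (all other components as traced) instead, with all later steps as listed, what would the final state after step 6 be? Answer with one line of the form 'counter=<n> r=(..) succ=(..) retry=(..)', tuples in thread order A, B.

state after step 1 := counter=9 r=(11,0) succ=(0,0) retry=(0,0)
step 2 (A CAS): counter=9 r=(11,0) succ=(0,0) retry=(1,0)
step 3 (B LOAD): counter=9 r=(11,9) succ=(0,0) retry=(1,0)
step 4 (B CAS): counter=10 r=(11,9) succ=(0,1) retry=(1,0)
step 5 (B LOAD): counter=10 r=(11,10) succ=(0,1) retry=(1,0)
step 6 (B CAS): counter=11 r=(11,10) succ=(0,2) retry=(1,0)

counter=11 r=(11,10) succ=(0,2) retry=(1,0)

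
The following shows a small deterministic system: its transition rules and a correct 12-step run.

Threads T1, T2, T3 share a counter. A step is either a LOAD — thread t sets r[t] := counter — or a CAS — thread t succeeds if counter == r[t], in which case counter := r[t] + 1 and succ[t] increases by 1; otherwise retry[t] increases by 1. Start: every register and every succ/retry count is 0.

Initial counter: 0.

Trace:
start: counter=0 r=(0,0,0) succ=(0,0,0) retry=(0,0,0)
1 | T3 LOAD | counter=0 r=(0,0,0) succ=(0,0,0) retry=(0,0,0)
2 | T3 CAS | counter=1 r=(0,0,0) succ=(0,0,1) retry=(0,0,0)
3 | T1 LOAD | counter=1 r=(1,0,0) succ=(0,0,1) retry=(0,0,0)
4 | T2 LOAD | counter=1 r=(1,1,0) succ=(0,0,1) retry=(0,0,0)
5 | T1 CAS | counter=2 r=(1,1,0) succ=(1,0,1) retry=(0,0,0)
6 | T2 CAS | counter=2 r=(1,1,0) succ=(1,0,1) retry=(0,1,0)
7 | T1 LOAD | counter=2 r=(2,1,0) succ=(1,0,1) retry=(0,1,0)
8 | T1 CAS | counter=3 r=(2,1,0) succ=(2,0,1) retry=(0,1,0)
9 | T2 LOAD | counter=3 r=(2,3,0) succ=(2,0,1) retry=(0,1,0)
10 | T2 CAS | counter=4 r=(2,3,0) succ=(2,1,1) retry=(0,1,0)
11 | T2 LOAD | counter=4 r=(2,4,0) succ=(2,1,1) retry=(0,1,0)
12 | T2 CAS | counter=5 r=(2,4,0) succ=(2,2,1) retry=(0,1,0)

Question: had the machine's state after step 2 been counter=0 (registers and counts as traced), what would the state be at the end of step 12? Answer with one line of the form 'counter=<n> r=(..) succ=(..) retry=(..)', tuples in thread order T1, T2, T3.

counter=4 r=(1,3,0) succ=(2,2,1) retry=(0,1,0)

state after step 2 := counter=0 r=(0,0,0) succ=(0,0,1) retry=(0,0,0)
3 | T1 LOAD | counter=0 r=(0,0,0) succ=(0,0,1) retry=(0,0,0)
4 | T2 LOAD | counter=0 r=(0,0,0) succ=(0,0,1) retry=(0,0,0)
5 | T1 CAS | counter=1 r=(0,0,0) succ=(1,0,1) retry=(0,0,0)
6 | T2 CAS | counter=1 r=(0,0,0) succ=(1,0,1) retry=(0,1,0)
7 | T1 LOAD | counter=1 r=(1,0,0) succ=(1,0,1) retry=(0,1,0)
8 | T1 CAS | counter=2 r=(1,0,0) succ=(2,0,1) retry=(0,1,0)
9 | T2 LOAD | counter=2 r=(1,2,0) succ=(2,0,1) retry=(0,1,0)
10 | T2 CAS | counter=3 r=(1,2,0) succ=(2,1,1) retry=(0,1,0)
11 | T2 LOAD | counter=3 r=(1,3,0) succ=(2,1,1) retry=(0,1,0)
12 | T2 CAS | counter=4 r=(1,3,0) succ=(2,2,1) retry=(0,1,0)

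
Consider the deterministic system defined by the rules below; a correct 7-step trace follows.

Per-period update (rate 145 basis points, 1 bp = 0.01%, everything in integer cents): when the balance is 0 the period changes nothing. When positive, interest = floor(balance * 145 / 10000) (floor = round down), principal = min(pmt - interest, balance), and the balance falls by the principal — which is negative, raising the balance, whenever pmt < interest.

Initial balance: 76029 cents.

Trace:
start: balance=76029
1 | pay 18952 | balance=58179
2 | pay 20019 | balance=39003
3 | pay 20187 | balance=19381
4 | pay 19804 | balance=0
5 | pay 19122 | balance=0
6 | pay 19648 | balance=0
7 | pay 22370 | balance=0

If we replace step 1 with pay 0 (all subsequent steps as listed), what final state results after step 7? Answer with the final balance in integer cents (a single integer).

(re-executing from step 1 with the substitution; state before step 1: balance=76029)
1 | pay 0 | balance=77131
2 | pay 20019 | balance=58230
3 | pay 20187 | balance=38887
4 | pay 19804 | balance=19646
5 | pay 19122 | balance=808
6 | pay 19648 | balance=0
7 | pay 22370 | balance=0

0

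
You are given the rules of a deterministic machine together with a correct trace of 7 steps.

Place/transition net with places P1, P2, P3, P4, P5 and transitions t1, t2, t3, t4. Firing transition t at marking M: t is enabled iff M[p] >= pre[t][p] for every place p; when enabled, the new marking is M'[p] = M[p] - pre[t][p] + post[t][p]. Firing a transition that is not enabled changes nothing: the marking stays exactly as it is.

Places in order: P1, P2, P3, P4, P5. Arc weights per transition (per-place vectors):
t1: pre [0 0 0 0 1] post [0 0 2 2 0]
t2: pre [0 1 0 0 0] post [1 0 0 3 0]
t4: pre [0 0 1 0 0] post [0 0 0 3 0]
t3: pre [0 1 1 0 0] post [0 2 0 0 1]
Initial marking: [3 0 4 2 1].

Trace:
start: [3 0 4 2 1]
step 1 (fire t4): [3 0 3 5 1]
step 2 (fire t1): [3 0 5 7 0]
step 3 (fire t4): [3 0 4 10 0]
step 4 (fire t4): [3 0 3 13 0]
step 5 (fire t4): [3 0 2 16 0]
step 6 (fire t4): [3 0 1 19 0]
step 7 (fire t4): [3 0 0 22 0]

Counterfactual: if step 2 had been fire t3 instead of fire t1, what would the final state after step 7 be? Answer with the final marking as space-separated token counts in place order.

(re-executing from step 2 with the substitution; state before step 2: [3 0 3 5 1])
step 2 (fire t3): [3 0 3 5 1]
step 3 (fire t4): [3 0 2 8 1]
step 4 (fire t4): [3 0 1 11 1]
step 5 (fire t4): [3 0 0 14 1]
step 6 (fire t4): [3 0 0 14 1]
step 7 (fire t4): [3 0 0 14 1]

3 0 0 14 1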